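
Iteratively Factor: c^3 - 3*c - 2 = (c + 1)*(c^2 - c - 2) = (c - 2)*(c + 1)*(c + 1)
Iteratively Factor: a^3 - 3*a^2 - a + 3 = (a + 1)*(a^2 - 4*a + 3) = (a - 3)*(a + 1)*(a - 1)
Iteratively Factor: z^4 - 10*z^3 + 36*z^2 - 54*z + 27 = (z - 1)*(z^3 - 9*z^2 + 27*z - 27) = (z - 3)*(z - 1)*(z^2 - 6*z + 9) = (z - 3)^2*(z - 1)*(z - 3)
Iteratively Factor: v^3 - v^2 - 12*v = (v)*(v^2 - v - 12) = v*(v - 4)*(v + 3)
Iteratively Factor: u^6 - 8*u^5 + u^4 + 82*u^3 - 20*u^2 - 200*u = (u + 2)*(u^5 - 10*u^4 + 21*u^3 + 40*u^2 - 100*u) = (u + 2)^2*(u^4 - 12*u^3 + 45*u^2 - 50*u) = (u - 5)*(u + 2)^2*(u^3 - 7*u^2 + 10*u) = (u - 5)*(u - 2)*(u + 2)^2*(u^2 - 5*u) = u*(u - 5)*(u - 2)*(u + 2)^2*(u - 5)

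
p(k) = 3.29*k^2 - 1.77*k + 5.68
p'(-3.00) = -21.51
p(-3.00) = 40.60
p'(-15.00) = -100.47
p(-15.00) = 772.48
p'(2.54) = 14.94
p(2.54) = 22.41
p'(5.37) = 33.56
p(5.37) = 91.05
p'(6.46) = 40.74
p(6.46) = 131.54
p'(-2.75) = -19.86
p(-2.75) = 35.43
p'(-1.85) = -13.94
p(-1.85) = 20.21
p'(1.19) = 6.06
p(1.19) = 8.23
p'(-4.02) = -28.22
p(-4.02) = 65.96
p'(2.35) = 13.69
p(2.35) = 19.69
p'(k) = 6.58*k - 1.77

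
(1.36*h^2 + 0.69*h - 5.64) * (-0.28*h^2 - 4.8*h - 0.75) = -0.3808*h^4 - 6.7212*h^3 - 2.7528*h^2 + 26.5545*h + 4.23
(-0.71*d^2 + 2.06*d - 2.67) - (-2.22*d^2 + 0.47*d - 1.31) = 1.51*d^2 + 1.59*d - 1.36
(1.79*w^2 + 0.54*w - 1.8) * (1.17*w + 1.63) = 2.0943*w^3 + 3.5495*w^2 - 1.2258*w - 2.934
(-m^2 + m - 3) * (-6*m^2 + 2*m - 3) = 6*m^4 - 8*m^3 + 23*m^2 - 9*m + 9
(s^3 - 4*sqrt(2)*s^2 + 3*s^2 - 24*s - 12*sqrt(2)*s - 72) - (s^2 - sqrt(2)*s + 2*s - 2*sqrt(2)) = s^3 - 4*sqrt(2)*s^2 + 2*s^2 - 26*s - 11*sqrt(2)*s - 72 + 2*sqrt(2)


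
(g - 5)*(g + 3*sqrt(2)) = g^2 - 5*g + 3*sqrt(2)*g - 15*sqrt(2)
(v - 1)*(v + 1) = v^2 - 1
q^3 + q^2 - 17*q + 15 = (q - 3)*(q - 1)*(q + 5)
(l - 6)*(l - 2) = l^2 - 8*l + 12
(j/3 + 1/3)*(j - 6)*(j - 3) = j^3/3 - 8*j^2/3 + 3*j + 6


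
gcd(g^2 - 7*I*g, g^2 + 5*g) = g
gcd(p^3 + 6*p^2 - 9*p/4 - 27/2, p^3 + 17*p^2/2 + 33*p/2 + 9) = p^2 + 15*p/2 + 9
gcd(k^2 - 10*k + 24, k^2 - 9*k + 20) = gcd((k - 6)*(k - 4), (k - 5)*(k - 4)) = k - 4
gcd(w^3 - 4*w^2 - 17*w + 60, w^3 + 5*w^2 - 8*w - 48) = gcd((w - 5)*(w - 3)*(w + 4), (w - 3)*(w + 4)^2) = w^2 + w - 12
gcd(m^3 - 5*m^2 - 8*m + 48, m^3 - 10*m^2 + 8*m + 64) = m - 4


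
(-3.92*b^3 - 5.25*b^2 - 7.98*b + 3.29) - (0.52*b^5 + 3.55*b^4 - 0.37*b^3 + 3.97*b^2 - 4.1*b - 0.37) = -0.52*b^5 - 3.55*b^4 - 3.55*b^3 - 9.22*b^2 - 3.88*b + 3.66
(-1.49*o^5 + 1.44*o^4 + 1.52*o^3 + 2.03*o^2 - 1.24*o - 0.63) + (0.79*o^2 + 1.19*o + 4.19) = -1.49*o^5 + 1.44*o^4 + 1.52*o^3 + 2.82*o^2 - 0.05*o + 3.56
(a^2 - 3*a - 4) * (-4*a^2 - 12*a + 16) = -4*a^4 + 68*a^2 - 64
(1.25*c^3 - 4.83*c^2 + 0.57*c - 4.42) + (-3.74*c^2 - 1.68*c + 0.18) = 1.25*c^3 - 8.57*c^2 - 1.11*c - 4.24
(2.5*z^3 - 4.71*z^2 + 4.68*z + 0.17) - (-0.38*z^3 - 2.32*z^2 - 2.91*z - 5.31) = 2.88*z^3 - 2.39*z^2 + 7.59*z + 5.48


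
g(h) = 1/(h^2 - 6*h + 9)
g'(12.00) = 0.00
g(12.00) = 0.01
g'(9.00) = -0.00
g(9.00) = 0.03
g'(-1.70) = 0.02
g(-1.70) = 0.05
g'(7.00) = -0.03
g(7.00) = 0.06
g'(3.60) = -9.26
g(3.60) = 2.78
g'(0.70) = 0.16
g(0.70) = 0.19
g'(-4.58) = 0.00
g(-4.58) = 0.02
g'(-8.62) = 0.00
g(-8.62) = 0.01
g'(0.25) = 0.10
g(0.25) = 0.13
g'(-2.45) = 0.01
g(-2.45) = 0.03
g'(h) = (6 - 2*h)/(h^2 - 6*h + 9)^2 = 2*(3 - h)/(h^2 - 6*h + 9)^2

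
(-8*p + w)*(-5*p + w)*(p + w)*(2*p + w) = 80*p^4 + 94*p^3*w + 3*p^2*w^2 - 10*p*w^3 + w^4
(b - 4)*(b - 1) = b^2 - 5*b + 4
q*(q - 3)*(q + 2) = q^3 - q^2 - 6*q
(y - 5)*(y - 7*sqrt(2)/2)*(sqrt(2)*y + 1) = sqrt(2)*y^3 - 5*sqrt(2)*y^2 - 6*y^2 - 7*sqrt(2)*y/2 + 30*y + 35*sqrt(2)/2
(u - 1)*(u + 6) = u^2 + 5*u - 6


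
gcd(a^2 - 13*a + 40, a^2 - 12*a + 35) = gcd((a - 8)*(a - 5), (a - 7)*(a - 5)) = a - 5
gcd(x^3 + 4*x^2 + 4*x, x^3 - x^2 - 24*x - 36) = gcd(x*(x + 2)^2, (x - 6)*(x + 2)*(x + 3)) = x + 2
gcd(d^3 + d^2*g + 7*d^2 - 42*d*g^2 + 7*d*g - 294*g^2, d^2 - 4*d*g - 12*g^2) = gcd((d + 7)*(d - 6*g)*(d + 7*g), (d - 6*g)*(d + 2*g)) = d - 6*g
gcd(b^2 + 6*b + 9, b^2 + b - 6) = b + 3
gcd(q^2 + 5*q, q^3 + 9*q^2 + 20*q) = q^2 + 5*q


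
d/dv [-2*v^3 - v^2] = 2*v*(-3*v - 1)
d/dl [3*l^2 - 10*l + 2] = 6*l - 10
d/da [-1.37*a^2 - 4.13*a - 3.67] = -2.74*a - 4.13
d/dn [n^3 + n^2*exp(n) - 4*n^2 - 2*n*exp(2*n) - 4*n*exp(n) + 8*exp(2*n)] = n^2*exp(n) + 3*n^2 - 4*n*exp(2*n) - 2*n*exp(n) - 8*n + 14*exp(2*n) - 4*exp(n)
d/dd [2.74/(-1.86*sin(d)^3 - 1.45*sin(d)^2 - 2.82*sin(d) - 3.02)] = (15.2892*sin(d)^2 + 7.946*sin(d) + 7.7268)*cos(d)/(1.86*sin(d)^3 + 1.45*sin(d)^2 + 2.82*sin(d) + 3.02)^2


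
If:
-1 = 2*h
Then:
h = -1/2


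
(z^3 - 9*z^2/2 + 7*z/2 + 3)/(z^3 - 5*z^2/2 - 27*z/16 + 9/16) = 8*(2*z^2 - 3*z - 2)/(16*z^2 + 8*z - 3)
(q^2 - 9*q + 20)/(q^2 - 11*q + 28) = (q - 5)/(q - 7)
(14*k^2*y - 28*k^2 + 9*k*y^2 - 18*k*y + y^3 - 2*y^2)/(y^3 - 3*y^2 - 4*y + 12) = (14*k^2 + 9*k*y + y^2)/(y^2 - y - 6)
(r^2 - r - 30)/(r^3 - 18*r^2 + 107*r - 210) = (r + 5)/(r^2 - 12*r + 35)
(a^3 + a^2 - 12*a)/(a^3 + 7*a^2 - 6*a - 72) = a/(a + 6)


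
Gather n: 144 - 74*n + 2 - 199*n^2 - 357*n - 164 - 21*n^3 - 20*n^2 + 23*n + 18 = -21*n^3 - 219*n^2 - 408*n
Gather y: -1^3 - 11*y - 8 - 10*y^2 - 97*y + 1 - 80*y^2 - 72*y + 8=-90*y^2 - 180*y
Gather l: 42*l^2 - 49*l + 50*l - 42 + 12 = 42*l^2 + l - 30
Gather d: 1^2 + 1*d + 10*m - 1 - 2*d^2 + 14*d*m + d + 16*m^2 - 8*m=-2*d^2 + d*(14*m + 2) + 16*m^2 + 2*m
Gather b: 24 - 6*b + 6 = 30 - 6*b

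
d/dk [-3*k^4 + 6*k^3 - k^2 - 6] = 2*k*(-6*k^2 + 9*k - 1)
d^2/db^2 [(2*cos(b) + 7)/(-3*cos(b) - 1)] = 19*(3*cos(b)^2 - cos(b) - 6)/(3*cos(b) + 1)^3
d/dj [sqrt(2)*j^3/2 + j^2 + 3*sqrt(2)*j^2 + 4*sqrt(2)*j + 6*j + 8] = 3*sqrt(2)*j^2/2 + 2*j + 6*sqrt(2)*j + 4*sqrt(2) + 6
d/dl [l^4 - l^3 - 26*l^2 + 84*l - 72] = 4*l^3 - 3*l^2 - 52*l + 84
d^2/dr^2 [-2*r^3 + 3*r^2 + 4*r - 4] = 6 - 12*r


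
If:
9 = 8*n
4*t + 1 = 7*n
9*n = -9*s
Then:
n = 9/8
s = -9/8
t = 55/32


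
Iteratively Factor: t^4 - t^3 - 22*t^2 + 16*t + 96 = (t - 4)*(t^3 + 3*t^2 - 10*t - 24) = (t - 4)*(t + 4)*(t^2 - t - 6) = (t - 4)*(t + 2)*(t + 4)*(t - 3)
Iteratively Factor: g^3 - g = (g - 1)*(g^2 + g) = g*(g - 1)*(g + 1)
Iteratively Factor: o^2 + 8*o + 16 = (o + 4)*(o + 4)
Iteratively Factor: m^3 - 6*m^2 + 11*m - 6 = (m - 1)*(m^2 - 5*m + 6) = (m - 2)*(m - 1)*(m - 3)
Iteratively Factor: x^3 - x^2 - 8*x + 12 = (x - 2)*(x^2 + x - 6) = (x - 2)^2*(x + 3)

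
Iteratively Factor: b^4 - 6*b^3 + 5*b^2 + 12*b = (b - 3)*(b^3 - 3*b^2 - 4*b) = (b - 3)*(b + 1)*(b^2 - 4*b) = (b - 4)*(b - 3)*(b + 1)*(b)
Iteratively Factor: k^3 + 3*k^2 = (k + 3)*(k^2) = k*(k + 3)*(k)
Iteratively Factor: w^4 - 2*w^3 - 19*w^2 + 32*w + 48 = (w - 4)*(w^3 + 2*w^2 - 11*w - 12) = (w - 4)*(w + 4)*(w^2 - 2*w - 3) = (w - 4)*(w - 3)*(w + 4)*(w + 1)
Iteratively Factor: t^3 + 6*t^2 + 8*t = (t)*(t^2 + 6*t + 8) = t*(t + 2)*(t + 4)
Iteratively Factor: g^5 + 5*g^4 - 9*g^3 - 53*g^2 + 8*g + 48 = (g + 4)*(g^4 + g^3 - 13*g^2 - g + 12) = (g - 3)*(g + 4)*(g^3 + 4*g^2 - g - 4) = (g - 3)*(g + 4)^2*(g^2 - 1) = (g - 3)*(g - 1)*(g + 4)^2*(g + 1)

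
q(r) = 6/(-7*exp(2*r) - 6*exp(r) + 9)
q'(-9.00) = 0.00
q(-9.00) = 0.67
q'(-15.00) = 0.00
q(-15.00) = 0.67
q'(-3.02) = 0.03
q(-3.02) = 0.69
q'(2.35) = 0.01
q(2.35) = -0.01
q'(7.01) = 0.00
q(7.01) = -0.00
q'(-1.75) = 0.15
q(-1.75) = 0.77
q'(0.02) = 6.39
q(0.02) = -1.36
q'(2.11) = 0.02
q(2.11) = -0.01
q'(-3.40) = 0.02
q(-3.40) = 0.68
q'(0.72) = 0.40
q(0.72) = -0.18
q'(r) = 6*(14*exp(2*r) + 6*exp(r))/(-7*exp(2*r) - 6*exp(r) + 9)^2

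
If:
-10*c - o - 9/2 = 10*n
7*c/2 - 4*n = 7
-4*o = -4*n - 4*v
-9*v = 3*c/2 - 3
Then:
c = 346/467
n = -1029/934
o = -833/934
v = 98/467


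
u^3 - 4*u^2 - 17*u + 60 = (u - 5)*(u - 3)*(u + 4)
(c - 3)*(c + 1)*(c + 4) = c^3 + 2*c^2 - 11*c - 12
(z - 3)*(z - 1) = z^2 - 4*z + 3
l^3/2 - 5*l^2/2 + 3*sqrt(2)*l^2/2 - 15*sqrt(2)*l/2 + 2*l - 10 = (l/2 + sqrt(2))*(l - 5)*(l + sqrt(2))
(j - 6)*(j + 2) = j^2 - 4*j - 12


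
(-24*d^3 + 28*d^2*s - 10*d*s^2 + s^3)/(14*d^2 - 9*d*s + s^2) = (12*d^2 - 8*d*s + s^2)/(-7*d + s)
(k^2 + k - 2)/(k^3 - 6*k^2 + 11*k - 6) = (k + 2)/(k^2 - 5*k + 6)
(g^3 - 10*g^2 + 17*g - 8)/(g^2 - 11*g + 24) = (g^2 - 2*g + 1)/(g - 3)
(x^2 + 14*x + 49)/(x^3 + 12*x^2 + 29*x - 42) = (x + 7)/(x^2 + 5*x - 6)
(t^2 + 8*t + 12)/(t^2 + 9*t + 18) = (t + 2)/(t + 3)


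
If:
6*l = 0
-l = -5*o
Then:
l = 0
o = 0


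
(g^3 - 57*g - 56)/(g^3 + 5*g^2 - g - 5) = (g^2 - g - 56)/(g^2 + 4*g - 5)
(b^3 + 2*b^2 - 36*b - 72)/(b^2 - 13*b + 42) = (b^2 + 8*b + 12)/(b - 7)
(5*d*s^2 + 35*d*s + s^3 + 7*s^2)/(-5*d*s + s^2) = (5*d*s + 35*d + s^2 + 7*s)/(-5*d + s)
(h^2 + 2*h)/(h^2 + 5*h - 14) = h*(h + 2)/(h^2 + 5*h - 14)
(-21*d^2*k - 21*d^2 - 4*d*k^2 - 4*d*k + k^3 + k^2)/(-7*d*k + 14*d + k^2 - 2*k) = (3*d*k + 3*d + k^2 + k)/(k - 2)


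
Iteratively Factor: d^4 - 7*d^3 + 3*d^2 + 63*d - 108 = (d + 3)*(d^3 - 10*d^2 + 33*d - 36) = (d - 4)*(d + 3)*(d^2 - 6*d + 9) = (d - 4)*(d - 3)*(d + 3)*(d - 3)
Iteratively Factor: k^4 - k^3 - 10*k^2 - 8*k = (k)*(k^3 - k^2 - 10*k - 8) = k*(k + 1)*(k^2 - 2*k - 8) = k*(k - 4)*(k + 1)*(k + 2)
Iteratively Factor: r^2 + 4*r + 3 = (r + 1)*(r + 3)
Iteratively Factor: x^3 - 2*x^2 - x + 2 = (x - 2)*(x^2 - 1) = (x - 2)*(x - 1)*(x + 1)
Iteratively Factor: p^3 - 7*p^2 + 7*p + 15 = (p - 3)*(p^2 - 4*p - 5) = (p - 5)*(p - 3)*(p + 1)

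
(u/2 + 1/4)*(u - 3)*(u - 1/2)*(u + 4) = u^4/2 + u^3/2 - 49*u^2/8 - u/8 + 3/2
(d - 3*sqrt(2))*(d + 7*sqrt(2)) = d^2 + 4*sqrt(2)*d - 42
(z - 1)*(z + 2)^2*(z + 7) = z^4 + 10*z^3 + 21*z^2 - 4*z - 28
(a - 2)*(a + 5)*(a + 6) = a^3 + 9*a^2 + 8*a - 60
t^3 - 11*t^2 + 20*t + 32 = (t - 8)*(t - 4)*(t + 1)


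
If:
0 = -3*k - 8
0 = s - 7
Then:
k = -8/3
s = 7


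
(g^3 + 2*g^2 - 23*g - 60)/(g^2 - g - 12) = (g^2 - g - 20)/(g - 4)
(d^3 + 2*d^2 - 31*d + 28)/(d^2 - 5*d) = (d^3 + 2*d^2 - 31*d + 28)/(d*(d - 5))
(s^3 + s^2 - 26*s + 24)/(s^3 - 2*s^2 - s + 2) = (s^2 + 2*s - 24)/(s^2 - s - 2)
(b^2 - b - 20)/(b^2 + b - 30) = (b + 4)/(b + 6)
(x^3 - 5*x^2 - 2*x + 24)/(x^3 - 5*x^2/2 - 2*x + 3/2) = 2*(x^2 - 2*x - 8)/(2*x^2 + x - 1)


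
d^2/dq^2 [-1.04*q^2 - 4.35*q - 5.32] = -2.08000000000000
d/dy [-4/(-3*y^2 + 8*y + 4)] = 8*(4 - 3*y)/(-3*y^2 + 8*y + 4)^2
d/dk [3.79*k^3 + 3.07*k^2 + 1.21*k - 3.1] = 11.37*k^2 + 6.14*k + 1.21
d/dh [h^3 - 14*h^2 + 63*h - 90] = 3*h^2 - 28*h + 63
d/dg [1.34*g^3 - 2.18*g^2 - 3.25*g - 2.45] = 4.02*g^2 - 4.36*g - 3.25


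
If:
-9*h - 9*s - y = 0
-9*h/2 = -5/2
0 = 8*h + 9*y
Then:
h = 5/9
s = -365/729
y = -40/81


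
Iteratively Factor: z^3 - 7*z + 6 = (z - 2)*(z^2 + 2*z - 3) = (z - 2)*(z - 1)*(z + 3)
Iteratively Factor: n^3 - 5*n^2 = (n - 5)*(n^2) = n*(n - 5)*(n)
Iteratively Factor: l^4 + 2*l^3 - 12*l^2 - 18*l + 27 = (l - 3)*(l^3 + 5*l^2 + 3*l - 9) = (l - 3)*(l - 1)*(l^2 + 6*l + 9) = (l - 3)*(l - 1)*(l + 3)*(l + 3)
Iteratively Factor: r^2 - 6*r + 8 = (r - 4)*(r - 2)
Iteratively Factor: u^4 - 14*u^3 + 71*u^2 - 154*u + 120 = (u - 2)*(u^3 - 12*u^2 + 47*u - 60) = (u - 5)*(u - 2)*(u^2 - 7*u + 12) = (u - 5)*(u - 3)*(u - 2)*(u - 4)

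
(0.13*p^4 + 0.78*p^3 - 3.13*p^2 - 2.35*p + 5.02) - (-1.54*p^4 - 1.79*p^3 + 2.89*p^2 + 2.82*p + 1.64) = 1.67*p^4 + 2.57*p^3 - 6.02*p^2 - 5.17*p + 3.38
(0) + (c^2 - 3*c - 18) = c^2 - 3*c - 18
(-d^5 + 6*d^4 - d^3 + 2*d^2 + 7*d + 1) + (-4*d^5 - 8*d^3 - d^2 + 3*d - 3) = -5*d^5 + 6*d^4 - 9*d^3 + d^2 + 10*d - 2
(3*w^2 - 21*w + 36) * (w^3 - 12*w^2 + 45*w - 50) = 3*w^5 - 57*w^4 + 423*w^3 - 1527*w^2 + 2670*w - 1800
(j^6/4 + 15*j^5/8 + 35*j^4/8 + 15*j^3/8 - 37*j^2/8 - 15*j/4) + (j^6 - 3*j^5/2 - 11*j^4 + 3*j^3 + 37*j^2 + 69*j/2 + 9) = 5*j^6/4 + 3*j^5/8 - 53*j^4/8 + 39*j^3/8 + 259*j^2/8 + 123*j/4 + 9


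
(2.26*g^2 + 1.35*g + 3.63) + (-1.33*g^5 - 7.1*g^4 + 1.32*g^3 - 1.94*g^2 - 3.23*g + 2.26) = -1.33*g^5 - 7.1*g^4 + 1.32*g^3 + 0.32*g^2 - 1.88*g + 5.89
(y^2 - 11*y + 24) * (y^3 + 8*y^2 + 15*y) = y^5 - 3*y^4 - 49*y^3 + 27*y^2 + 360*y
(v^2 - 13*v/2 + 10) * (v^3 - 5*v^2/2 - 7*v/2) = v^5 - 9*v^4 + 91*v^3/4 - 9*v^2/4 - 35*v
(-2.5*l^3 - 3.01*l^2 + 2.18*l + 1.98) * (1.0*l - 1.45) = -2.5*l^4 + 0.615*l^3 + 6.5445*l^2 - 1.181*l - 2.871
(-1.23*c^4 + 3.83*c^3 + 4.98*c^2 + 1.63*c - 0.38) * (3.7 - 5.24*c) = 6.4452*c^5 - 24.6202*c^4 - 11.9242*c^3 + 9.8848*c^2 + 8.0222*c - 1.406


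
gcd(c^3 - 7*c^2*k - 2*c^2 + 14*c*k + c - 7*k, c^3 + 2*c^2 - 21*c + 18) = c - 1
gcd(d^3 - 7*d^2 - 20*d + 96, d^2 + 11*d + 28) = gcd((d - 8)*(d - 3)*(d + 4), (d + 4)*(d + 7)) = d + 4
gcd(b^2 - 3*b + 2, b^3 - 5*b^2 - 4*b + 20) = b - 2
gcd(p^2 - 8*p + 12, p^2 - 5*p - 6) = p - 6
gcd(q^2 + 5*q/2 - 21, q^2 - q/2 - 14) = 1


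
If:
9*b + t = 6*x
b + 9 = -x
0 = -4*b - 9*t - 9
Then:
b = -477/131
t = 81/131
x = -702/131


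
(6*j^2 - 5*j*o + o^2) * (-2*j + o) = -12*j^3 + 16*j^2*o - 7*j*o^2 + o^3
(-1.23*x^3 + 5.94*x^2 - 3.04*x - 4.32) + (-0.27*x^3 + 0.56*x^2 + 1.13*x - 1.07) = -1.5*x^3 + 6.5*x^2 - 1.91*x - 5.39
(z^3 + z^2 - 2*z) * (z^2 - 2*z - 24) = z^5 - z^4 - 28*z^3 - 20*z^2 + 48*z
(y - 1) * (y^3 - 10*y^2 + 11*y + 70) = y^4 - 11*y^3 + 21*y^2 + 59*y - 70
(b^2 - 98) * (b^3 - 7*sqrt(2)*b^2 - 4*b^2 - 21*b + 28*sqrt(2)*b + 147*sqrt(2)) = b^5 - 7*sqrt(2)*b^4 - 4*b^4 - 119*b^3 + 28*sqrt(2)*b^3 + 392*b^2 + 833*sqrt(2)*b^2 - 2744*sqrt(2)*b + 2058*b - 14406*sqrt(2)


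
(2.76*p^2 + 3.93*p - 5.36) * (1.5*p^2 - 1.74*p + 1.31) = 4.14*p^4 + 1.0926*p^3 - 11.2626*p^2 + 14.4747*p - 7.0216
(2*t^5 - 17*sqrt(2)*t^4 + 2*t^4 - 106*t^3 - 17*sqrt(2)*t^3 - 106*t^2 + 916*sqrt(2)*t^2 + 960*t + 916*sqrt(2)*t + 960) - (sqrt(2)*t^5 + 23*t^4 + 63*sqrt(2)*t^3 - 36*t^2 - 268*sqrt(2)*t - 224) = -sqrt(2)*t^5 + 2*t^5 - 17*sqrt(2)*t^4 - 21*t^4 - 80*sqrt(2)*t^3 - 106*t^3 - 70*t^2 + 916*sqrt(2)*t^2 + 960*t + 1184*sqrt(2)*t + 1184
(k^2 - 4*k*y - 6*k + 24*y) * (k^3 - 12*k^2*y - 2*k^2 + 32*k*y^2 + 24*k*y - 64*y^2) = k^5 - 16*k^4*y - 8*k^4 + 80*k^3*y^2 + 128*k^3*y + 12*k^3 - 128*k^2*y^3 - 640*k^2*y^2 - 192*k^2*y + 1024*k*y^3 + 960*k*y^2 - 1536*y^3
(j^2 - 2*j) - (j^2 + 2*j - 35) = 35 - 4*j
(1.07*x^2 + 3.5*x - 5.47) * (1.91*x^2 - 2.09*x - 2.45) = 2.0437*x^4 + 4.4487*x^3 - 20.3842*x^2 + 2.8573*x + 13.4015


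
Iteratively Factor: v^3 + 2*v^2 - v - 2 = (v - 1)*(v^2 + 3*v + 2) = (v - 1)*(v + 1)*(v + 2)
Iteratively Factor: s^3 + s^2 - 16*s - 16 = (s + 4)*(s^2 - 3*s - 4) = (s + 1)*(s + 4)*(s - 4)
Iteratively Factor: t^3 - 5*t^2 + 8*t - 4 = (t - 2)*(t^2 - 3*t + 2) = (t - 2)*(t - 1)*(t - 2)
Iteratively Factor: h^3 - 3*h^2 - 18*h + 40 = (h - 5)*(h^2 + 2*h - 8) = (h - 5)*(h + 4)*(h - 2)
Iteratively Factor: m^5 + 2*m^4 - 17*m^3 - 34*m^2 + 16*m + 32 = (m - 4)*(m^4 + 6*m^3 + 7*m^2 - 6*m - 8) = (m - 4)*(m + 2)*(m^3 + 4*m^2 - m - 4) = (m - 4)*(m + 2)*(m + 4)*(m^2 - 1) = (m - 4)*(m + 1)*(m + 2)*(m + 4)*(m - 1)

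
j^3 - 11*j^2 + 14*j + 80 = (j - 8)*(j - 5)*(j + 2)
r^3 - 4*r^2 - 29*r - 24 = (r - 8)*(r + 1)*(r + 3)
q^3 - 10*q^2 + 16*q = q*(q - 8)*(q - 2)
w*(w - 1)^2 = w^3 - 2*w^2 + w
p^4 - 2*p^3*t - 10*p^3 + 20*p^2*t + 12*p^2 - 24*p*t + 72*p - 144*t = (p - 6)^2*(p + 2)*(p - 2*t)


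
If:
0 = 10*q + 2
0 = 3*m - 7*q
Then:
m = -7/15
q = -1/5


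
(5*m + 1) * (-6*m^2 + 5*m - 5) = -30*m^3 + 19*m^2 - 20*m - 5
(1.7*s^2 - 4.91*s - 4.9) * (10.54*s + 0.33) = 17.918*s^3 - 51.1904*s^2 - 53.2663*s - 1.617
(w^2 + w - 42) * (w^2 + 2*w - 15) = w^4 + 3*w^3 - 55*w^2 - 99*w + 630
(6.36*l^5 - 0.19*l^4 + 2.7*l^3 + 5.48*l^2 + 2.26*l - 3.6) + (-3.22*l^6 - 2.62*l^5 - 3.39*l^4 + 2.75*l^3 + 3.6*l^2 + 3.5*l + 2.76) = -3.22*l^6 + 3.74*l^5 - 3.58*l^4 + 5.45*l^3 + 9.08*l^2 + 5.76*l - 0.84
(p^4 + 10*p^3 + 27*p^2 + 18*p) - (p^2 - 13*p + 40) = p^4 + 10*p^3 + 26*p^2 + 31*p - 40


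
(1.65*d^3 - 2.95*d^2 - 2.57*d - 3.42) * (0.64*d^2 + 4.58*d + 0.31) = 1.056*d^5 + 5.669*d^4 - 14.6443*d^3 - 14.8739*d^2 - 16.4603*d - 1.0602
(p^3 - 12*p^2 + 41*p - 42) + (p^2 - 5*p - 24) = p^3 - 11*p^2 + 36*p - 66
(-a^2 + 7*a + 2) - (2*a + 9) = -a^2 + 5*a - 7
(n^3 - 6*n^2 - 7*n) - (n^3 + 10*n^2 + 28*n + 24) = -16*n^2 - 35*n - 24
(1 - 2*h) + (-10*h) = 1 - 12*h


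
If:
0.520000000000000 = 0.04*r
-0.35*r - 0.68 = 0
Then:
No Solution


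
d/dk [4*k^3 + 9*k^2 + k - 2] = 12*k^2 + 18*k + 1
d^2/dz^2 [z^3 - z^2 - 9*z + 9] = 6*z - 2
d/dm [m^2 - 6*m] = 2*m - 6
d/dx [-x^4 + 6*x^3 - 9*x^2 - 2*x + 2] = -4*x^3 + 18*x^2 - 18*x - 2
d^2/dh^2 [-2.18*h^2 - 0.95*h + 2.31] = -4.36000000000000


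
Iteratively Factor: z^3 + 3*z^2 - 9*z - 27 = (z + 3)*(z^2 - 9) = (z - 3)*(z + 3)*(z + 3)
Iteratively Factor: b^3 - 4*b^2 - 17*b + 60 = (b - 5)*(b^2 + b - 12) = (b - 5)*(b - 3)*(b + 4)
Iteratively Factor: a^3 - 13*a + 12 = (a - 3)*(a^2 + 3*a - 4) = (a - 3)*(a - 1)*(a + 4)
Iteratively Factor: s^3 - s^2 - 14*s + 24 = (s - 2)*(s^2 + s - 12) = (s - 2)*(s + 4)*(s - 3)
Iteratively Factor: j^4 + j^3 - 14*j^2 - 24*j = (j + 3)*(j^3 - 2*j^2 - 8*j) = j*(j + 3)*(j^2 - 2*j - 8) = j*(j + 2)*(j + 3)*(j - 4)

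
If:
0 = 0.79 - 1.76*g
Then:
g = 0.45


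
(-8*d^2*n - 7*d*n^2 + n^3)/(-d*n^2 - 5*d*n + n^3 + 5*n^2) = (8*d^2 + 7*d*n - n^2)/(d*n + 5*d - n^2 - 5*n)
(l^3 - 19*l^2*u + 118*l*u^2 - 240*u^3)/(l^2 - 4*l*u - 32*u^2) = (l^2 - 11*l*u + 30*u^2)/(l + 4*u)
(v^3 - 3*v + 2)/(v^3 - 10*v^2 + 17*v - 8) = (v + 2)/(v - 8)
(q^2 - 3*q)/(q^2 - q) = (q - 3)/(q - 1)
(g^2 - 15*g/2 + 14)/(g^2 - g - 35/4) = 2*(g - 4)/(2*g + 5)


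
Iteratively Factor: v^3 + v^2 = (v + 1)*(v^2) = v*(v + 1)*(v)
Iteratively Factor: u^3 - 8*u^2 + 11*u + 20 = (u - 5)*(u^2 - 3*u - 4) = (u - 5)*(u - 4)*(u + 1)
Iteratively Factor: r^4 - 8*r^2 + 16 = (r + 2)*(r^3 - 2*r^2 - 4*r + 8) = (r + 2)^2*(r^2 - 4*r + 4) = (r - 2)*(r + 2)^2*(r - 2)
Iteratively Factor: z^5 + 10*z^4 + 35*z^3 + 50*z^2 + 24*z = (z + 2)*(z^4 + 8*z^3 + 19*z^2 + 12*z) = z*(z + 2)*(z^3 + 8*z^2 + 19*z + 12) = z*(z + 2)*(z + 3)*(z^2 + 5*z + 4) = z*(z + 2)*(z + 3)*(z + 4)*(z + 1)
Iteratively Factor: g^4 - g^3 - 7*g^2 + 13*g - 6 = (g + 3)*(g^3 - 4*g^2 + 5*g - 2) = (g - 1)*(g + 3)*(g^2 - 3*g + 2) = (g - 2)*(g - 1)*(g + 3)*(g - 1)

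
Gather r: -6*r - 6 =-6*r - 6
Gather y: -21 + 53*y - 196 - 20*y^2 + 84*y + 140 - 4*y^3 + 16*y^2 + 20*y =-4*y^3 - 4*y^2 + 157*y - 77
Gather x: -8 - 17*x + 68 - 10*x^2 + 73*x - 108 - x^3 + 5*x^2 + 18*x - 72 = -x^3 - 5*x^2 + 74*x - 120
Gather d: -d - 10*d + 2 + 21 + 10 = 33 - 11*d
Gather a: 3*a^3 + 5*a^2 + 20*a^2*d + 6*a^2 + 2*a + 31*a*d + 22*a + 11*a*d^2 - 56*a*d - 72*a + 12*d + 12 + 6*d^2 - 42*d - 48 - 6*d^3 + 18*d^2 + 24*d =3*a^3 + a^2*(20*d + 11) + a*(11*d^2 - 25*d - 48) - 6*d^3 + 24*d^2 - 6*d - 36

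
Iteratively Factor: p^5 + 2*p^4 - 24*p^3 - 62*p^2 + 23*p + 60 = (p - 1)*(p^4 + 3*p^3 - 21*p^2 - 83*p - 60) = (p - 1)*(p + 3)*(p^3 - 21*p - 20) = (p - 5)*(p - 1)*(p + 3)*(p^2 + 5*p + 4) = (p - 5)*(p - 1)*(p + 1)*(p + 3)*(p + 4)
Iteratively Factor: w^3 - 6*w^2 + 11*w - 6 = (w - 3)*(w^2 - 3*w + 2) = (w - 3)*(w - 1)*(w - 2)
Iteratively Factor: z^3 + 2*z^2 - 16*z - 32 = (z + 4)*(z^2 - 2*z - 8) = (z + 2)*(z + 4)*(z - 4)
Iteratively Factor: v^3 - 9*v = (v)*(v^2 - 9) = v*(v - 3)*(v + 3)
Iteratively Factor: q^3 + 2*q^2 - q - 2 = (q + 1)*(q^2 + q - 2) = (q - 1)*(q + 1)*(q + 2)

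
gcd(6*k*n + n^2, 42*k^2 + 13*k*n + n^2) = 6*k + n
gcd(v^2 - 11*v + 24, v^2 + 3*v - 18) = v - 3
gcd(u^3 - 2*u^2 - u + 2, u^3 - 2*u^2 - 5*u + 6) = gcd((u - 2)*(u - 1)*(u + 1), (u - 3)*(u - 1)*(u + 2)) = u - 1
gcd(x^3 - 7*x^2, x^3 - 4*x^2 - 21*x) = x^2 - 7*x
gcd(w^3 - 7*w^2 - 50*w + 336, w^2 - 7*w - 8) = w - 8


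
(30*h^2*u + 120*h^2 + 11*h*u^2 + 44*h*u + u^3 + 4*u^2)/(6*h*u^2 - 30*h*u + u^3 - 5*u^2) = (5*h*u + 20*h + u^2 + 4*u)/(u*(u - 5))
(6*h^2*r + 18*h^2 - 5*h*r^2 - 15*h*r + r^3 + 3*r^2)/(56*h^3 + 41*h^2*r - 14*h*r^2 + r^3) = (6*h^2*r + 18*h^2 - 5*h*r^2 - 15*h*r + r^3 + 3*r^2)/(56*h^3 + 41*h^2*r - 14*h*r^2 + r^3)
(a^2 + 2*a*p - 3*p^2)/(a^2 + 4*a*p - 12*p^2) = (a^2 + 2*a*p - 3*p^2)/(a^2 + 4*a*p - 12*p^2)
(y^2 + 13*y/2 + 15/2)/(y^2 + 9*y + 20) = (y + 3/2)/(y + 4)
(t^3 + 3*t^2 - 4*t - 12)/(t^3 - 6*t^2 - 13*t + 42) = (t + 2)/(t - 7)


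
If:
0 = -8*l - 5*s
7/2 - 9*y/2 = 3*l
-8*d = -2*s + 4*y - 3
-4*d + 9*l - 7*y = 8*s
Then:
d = -263/9624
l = 485/2406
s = -388/1203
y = 258/401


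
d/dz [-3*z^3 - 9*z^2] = 9*z*(-z - 2)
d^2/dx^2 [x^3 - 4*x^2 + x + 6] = 6*x - 8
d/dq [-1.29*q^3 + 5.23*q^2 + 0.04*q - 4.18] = -3.87*q^2 + 10.46*q + 0.04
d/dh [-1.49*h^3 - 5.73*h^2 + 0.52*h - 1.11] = -4.47*h^2 - 11.46*h + 0.52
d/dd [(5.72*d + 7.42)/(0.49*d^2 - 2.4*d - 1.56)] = (-2.8028*d^2 - 7.2716*d + 8.8848)/(0.2401*d^4 - 2.352*d^3 + 4.2312*d^2 + 7.488*d + 2.4336)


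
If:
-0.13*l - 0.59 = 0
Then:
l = -4.54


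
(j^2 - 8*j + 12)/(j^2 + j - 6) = (j - 6)/(j + 3)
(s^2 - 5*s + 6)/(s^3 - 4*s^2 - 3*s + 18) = (s - 2)/(s^2 - s - 6)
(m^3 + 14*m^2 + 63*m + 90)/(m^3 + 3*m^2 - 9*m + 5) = (m^2 + 9*m + 18)/(m^2 - 2*m + 1)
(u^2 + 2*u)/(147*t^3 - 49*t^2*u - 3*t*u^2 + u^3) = u*(u + 2)/(147*t^3 - 49*t^2*u - 3*t*u^2 + u^3)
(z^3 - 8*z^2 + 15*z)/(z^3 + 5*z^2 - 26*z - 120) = z*(z - 3)/(z^2 + 10*z + 24)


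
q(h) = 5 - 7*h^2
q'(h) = -14*h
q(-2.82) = -50.67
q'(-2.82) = 39.48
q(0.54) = 2.96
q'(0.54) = -7.56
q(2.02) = -23.56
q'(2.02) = -28.28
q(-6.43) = -284.41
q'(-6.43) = 90.02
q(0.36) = 4.09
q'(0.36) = -5.04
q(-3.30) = -71.23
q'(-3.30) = 46.20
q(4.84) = -158.98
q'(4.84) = -67.76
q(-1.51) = -10.96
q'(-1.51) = 21.14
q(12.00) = -1003.00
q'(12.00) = -168.00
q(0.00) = 5.00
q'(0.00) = 0.00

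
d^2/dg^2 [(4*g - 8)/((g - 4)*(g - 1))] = 8*(g^3 - 6*g^2 + 18*g - 22)/(g^6 - 15*g^5 + 87*g^4 - 245*g^3 + 348*g^2 - 240*g + 64)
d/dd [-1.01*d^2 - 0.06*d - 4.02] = -2.02*d - 0.06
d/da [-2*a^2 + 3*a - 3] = 3 - 4*a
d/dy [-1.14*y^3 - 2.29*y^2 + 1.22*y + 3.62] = -3.42*y^2 - 4.58*y + 1.22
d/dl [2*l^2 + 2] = 4*l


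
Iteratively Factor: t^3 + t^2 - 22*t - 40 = (t + 2)*(t^2 - t - 20) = (t - 5)*(t + 2)*(t + 4)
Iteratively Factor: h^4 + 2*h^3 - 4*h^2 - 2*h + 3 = (h + 1)*(h^3 + h^2 - 5*h + 3) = (h - 1)*(h + 1)*(h^2 + 2*h - 3) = (h - 1)^2*(h + 1)*(h + 3)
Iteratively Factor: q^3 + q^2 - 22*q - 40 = (q + 4)*(q^2 - 3*q - 10) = (q - 5)*(q + 4)*(q + 2)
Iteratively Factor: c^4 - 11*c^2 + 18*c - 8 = (c - 2)*(c^3 + 2*c^2 - 7*c + 4) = (c - 2)*(c - 1)*(c^2 + 3*c - 4) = (c - 2)*(c - 1)^2*(c + 4)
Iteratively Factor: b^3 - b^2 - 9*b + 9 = (b - 1)*(b^2 - 9) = (b - 3)*(b - 1)*(b + 3)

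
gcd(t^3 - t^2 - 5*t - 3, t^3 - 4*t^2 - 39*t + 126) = t - 3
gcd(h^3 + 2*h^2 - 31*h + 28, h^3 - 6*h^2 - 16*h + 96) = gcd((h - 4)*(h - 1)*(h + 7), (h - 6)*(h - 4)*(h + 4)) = h - 4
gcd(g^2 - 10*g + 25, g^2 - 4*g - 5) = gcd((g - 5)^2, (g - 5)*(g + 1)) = g - 5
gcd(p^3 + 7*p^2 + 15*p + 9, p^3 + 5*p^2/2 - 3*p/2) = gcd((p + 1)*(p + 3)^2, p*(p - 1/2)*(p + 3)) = p + 3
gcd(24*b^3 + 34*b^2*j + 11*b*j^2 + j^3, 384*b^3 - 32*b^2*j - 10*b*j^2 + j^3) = 6*b + j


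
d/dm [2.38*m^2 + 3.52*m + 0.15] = 4.76*m + 3.52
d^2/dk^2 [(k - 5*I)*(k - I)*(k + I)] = 6*k - 10*I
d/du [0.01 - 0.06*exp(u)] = -0.06*exp(u)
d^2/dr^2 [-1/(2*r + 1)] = -8/(2*r + 1)^3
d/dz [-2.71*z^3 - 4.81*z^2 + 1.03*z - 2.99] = -8.13*z^2 - 9.62*z + 1.03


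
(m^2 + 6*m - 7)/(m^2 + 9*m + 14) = (m - 1)/(m + 2)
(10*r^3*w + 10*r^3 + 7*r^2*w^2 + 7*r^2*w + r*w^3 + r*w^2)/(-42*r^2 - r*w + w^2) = r*(-10*r^2*w - 10*r^2 - 7*r*w^2 - 7*r*w - w^3 - w^2)/(42*r^2 + r*w - w^2)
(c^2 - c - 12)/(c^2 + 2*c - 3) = (c - 4)/(c - 1)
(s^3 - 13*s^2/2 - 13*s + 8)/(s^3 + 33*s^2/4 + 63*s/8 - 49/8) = 4*(s^2 - 6*s - 16)/(4*s^2 + 35*s + 49)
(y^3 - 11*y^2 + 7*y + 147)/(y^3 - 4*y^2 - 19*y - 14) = (y^2 - 4*y - 21)/(y^2 + 3*y + 2)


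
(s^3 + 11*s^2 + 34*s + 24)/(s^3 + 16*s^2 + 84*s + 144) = (s + 1)/(s + 6)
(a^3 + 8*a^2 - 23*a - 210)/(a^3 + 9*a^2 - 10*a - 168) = (a - 5)/(a - 4)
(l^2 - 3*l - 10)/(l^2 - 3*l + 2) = (l^2 - 3*l - 10)/(l^2 - 3*l + 2)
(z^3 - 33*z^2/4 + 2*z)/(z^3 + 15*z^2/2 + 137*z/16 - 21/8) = 4*z*(z - 8)/(4*z^2 + 31*z + 42)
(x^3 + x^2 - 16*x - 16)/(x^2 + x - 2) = (x^3 + x^2 - 16*x - 16)/(x^2 + x - 2)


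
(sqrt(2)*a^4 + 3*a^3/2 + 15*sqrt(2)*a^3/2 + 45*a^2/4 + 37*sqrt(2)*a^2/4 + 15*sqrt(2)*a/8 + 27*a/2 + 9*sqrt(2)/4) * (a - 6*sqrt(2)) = sqrt(2)*a^5 - 21*a^4/2 + 15*sqrt(2)*a^4/2 - 315*a^3/4 + sqrt(2)*a^3/4 - 195*a^2/2 - 525*sqrt(2)*a^2/8 - 315*sqrt(2)*a/4 - 45*a/2 - 27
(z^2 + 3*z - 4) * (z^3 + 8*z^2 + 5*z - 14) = z^5 + 11*z^4 + 25*z^3 - 31*z^2 - 62*z + 56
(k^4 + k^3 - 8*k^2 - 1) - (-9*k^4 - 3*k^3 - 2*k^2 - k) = 10*k^4 + 4*k^3 - 6*k^2 + k - 1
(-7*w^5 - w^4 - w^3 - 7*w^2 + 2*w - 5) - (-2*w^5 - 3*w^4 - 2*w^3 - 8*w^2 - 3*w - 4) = -5*w^5 + 2*w^4 + w^3 + w^2 + 5*w - 1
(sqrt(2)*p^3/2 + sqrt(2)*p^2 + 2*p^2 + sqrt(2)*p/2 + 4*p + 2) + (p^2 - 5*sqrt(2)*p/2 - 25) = sqrt(2)*p^3/2 + sqrt(2)*p^2 + 3*p^2 - 2*sqrt(2)*p + 4*p - 23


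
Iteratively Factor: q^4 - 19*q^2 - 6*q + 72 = (q + 3)*(q^3 - 3*q^2 - 10*q + 24) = (q - 4)*(q + 3)*(q^2 + q - 6) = (q - 4)*(q + 3)^2*(q - 2)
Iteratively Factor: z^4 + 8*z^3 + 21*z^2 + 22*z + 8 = (z + 4)*(z^3 + 4*z^2 + 5*z + 2) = (z + 1)*(z + 4)*(z^2 + 3*z + 2) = (z + 1)^2*(z + 4)*(z + 2)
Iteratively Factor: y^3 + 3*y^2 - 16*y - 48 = (y + 4)*(y^2 - y - 12) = (y - 4)*(y + 4)*(y + 3)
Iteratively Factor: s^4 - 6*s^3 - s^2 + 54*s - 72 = (s + 3)*(s^3 - 9*s^2 + 26*s - 24) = (s - 3)*(s + 3)*(s^2 - 6*s + 8) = (s - 4)*(s - 3)*(s + 3)*(s - 2)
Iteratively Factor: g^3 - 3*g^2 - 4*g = (g)*(g^2 - 3*g - 4) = g*(g + 1)*(g - 4)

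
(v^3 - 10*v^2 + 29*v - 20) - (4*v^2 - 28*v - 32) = v^3 - 14*v^2 + 57*v + 12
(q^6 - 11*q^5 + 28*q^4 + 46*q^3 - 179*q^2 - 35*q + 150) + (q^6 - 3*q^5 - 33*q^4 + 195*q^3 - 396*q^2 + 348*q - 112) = 2*q^6 - 14*q^5 - 5*q^4 + 241*q^3 - 575*q^2 + 313*q + 38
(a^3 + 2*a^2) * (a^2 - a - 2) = a^5 + a^4 - 4*a^3 - 4*a^2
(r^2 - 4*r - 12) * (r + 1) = r^3 - 3*r^2 - 16*r - 12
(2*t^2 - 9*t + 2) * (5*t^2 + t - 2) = 10*t^4 - 43*t^3 - 3*t^2 + 20*t - 4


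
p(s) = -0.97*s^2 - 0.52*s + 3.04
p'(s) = -1.94*s - 0.52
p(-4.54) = -14.59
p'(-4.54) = 8.29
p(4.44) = -18.39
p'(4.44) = -9.13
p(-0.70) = 2.93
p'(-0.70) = 0.84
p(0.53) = 2.49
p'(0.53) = -1.55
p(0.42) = 2.65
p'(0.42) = -1.33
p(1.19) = 1.05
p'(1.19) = -2.83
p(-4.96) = -18.24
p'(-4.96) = 9.10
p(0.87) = 1.85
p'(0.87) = -2.21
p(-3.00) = -4.13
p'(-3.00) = 5.30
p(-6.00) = -28.76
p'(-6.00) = 11.12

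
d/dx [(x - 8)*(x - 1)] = 2*x - 9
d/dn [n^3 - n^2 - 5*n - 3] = 3*n^2 - 2*n - 5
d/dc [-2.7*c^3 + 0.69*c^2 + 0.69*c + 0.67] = -8.1*c^2 + 1.38*c + 0.69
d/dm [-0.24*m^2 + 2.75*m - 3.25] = 2.75 - 0.48*m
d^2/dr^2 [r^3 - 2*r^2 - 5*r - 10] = 6*r - 4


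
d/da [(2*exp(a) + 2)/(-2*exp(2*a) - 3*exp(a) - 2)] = 2*((exp(a) + 1)*(4*exp(a) + 3) - 2*exp(2*a) - 3*exp(a) - 2)*exp(a)/(2*exp(2*a) + 3*exp(a) + 2)^2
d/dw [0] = 0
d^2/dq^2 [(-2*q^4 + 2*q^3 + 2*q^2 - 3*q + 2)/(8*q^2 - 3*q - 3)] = 2*(-128*q^6 + 144*q^5 + 90*q^4 - 222*q^3 + 474*q^2 - 306*q + 111)/(512*q^6 - 576*q^5 - 360*q^4 + 405*q^3 + 135*q^2 - 81*q - 27)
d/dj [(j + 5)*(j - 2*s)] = 2*j - 2*s + 5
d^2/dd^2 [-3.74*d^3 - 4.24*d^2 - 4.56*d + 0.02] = -22.44*d - 8.48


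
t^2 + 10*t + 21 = (t + 3)*(t + 7)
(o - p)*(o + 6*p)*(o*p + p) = o^3*p + 5*o^2*p^2 + o^2*p - 6*o*p^3 + 5*o*p^2 - 6*p^3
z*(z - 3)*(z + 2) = z^3 - z^2 - 6*z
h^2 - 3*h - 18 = (h - 6)*(h + 3)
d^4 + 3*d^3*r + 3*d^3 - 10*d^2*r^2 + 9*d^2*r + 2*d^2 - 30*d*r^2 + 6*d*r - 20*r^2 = (d + 1)*(d + 2)*(d - 2*r)*(d + 5*r)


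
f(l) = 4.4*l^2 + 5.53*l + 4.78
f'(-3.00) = -20.87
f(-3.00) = 27.79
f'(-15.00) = -126.47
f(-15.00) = 911.83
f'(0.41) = 9.14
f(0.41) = 7.79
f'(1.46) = 18.38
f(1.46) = 22.23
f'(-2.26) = -14.36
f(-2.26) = 14.76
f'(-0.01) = 5.44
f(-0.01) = 4.73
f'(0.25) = 7.73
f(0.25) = 6.44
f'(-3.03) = -21.13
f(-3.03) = 28.42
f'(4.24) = 42.84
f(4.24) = 107.33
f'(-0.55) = 0.69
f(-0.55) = 3.07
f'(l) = 8.8*l + 5.53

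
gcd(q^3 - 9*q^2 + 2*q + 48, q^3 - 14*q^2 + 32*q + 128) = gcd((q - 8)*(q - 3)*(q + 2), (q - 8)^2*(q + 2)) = q^2 - 6*q - 16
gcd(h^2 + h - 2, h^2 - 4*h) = 1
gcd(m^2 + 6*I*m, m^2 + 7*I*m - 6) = m + 6*I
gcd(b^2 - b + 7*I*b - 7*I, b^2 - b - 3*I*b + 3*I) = b - 1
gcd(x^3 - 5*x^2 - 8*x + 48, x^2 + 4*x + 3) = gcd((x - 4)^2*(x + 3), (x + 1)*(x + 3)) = x + 3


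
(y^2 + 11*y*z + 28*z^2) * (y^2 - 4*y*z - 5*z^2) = y^4 + 7*y^3*z - 21*y^2*z^2 - 167*y*z^3 - 140*z^4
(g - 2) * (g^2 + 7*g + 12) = g^3 + 5*g^2 - 2*g - 24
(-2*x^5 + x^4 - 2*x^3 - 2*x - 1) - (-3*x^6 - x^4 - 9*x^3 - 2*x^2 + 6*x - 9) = 3*x^6 - 2*x^5 + 2*x^4 + 7*x^3 + 2*x^2 - 8*x + 8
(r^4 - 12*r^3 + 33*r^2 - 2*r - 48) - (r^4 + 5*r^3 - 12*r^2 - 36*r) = -17*r^3 + 45*r^2 + 34*r - 48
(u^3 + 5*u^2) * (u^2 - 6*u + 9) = u^5 - u^4 - 21*u^3 + 45*u^2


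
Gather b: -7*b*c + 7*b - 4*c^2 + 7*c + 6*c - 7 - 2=b*(7 - 7*c) - 4*c^2 + 13*c - 9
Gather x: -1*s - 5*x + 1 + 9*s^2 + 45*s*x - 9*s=9*s^2 - 10*s + x*(45*s - 5) + 1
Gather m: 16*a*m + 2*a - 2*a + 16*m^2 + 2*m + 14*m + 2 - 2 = 16*m^2 + m*(16*a + 16)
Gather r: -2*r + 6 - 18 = -2*r - 12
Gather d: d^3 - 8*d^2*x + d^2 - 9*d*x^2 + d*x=d^3 + d^2*(1 - 8*x) + d*(-9*x^2 + x)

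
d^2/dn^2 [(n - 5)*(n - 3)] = 2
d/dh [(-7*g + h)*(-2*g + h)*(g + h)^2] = 19*g^3 - 6*g^2*h - 21*g*h^2 + 4*h^3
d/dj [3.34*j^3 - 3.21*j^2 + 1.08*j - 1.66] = 10.02*j^2 - 6.42*j + 1.08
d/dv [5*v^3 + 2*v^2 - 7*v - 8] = 15*v^2 + 4*v - 7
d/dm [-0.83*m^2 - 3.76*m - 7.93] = -1.66*m - 3.76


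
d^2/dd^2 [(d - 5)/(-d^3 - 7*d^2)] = 6*(-d^3 + 3*d^2 + 77*d + 245)/(d^4*(d^3 + 21*d^2 + 147*d + 343))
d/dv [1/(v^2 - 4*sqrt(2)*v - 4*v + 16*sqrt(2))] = 2*(-v + 2 + 2*sqrt(2))/(v^2 - 4*sqrt(2)*v - 4*v + 16*sqrt(2))^2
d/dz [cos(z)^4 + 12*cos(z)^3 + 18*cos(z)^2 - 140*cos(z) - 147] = 4*(-cos(z)^3 - 9*cos(z)^2 - 9*cos(z) + 35)*sin(z)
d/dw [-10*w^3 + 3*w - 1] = 3 - 30*w^2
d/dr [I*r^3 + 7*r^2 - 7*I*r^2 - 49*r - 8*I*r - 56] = 3*I*r^2 + 14*r*(1 - I) - 49 - 8*I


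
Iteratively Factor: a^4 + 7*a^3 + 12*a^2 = (a + 4)*(a^3 + 3*a^2) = a*(a + 4)*(a^2 + 3*a) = a^2*(a + 4)*(a + 3)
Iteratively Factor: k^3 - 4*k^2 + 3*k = (k)*(k^2 - 4*k + 3) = k*(k - 1)*(k - 3)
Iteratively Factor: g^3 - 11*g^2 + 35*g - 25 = (g - 1)*(g^2 - 10*g + 25) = (g - 5)*(g - 1)*(g - 5)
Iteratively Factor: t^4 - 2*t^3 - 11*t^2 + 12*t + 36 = (t - 3)*(t^3 + t^2 - 8*t - 12) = (t - 3)*(t + 2)*(t^2 - t - 6) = (t - 3)^2*(t + 2)*(t + 2)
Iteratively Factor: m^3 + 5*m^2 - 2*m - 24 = (m - 2)*(m^2 + 7*m + 12) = (m - 2)*(m + 3)*(m + 4)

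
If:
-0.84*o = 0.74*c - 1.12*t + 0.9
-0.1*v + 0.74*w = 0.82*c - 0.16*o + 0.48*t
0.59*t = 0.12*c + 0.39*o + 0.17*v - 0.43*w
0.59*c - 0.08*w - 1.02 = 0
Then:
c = 0.135593220338983*w + 1.72881355932203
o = 1.3485171419318*w - 12.5817476596598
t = 1.10097623417282*w - 7.49048750019278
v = 3.16107709628167*w + 1.64727255902901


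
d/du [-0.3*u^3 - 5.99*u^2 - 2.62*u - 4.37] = -0.9*u^2 - 11.98*u - 2.62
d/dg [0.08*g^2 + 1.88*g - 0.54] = 0.16*g + 1.88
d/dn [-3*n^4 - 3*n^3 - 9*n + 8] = -12*n^3 - 9*n^2 - 9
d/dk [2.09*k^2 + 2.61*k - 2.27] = 4.18*k + 2.61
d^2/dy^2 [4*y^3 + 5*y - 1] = 24*y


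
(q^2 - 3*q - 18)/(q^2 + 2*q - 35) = (q^2 - 3*q - 18)/(q^2 + 2*q - 35)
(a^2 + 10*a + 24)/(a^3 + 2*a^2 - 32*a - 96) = (a + 6)/(a^2 - 2*a - 24)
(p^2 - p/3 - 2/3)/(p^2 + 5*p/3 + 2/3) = (p - 1)/(p + 1)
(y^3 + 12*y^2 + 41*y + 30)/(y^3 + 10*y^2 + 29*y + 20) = (y + 6)/(y + 4)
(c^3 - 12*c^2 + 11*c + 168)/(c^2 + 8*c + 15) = (c^2 - 15*c + 56)/(c + 5)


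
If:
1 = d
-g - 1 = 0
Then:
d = 1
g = -1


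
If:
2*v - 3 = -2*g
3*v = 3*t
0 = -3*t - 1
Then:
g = 11/6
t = -1/3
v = -1/3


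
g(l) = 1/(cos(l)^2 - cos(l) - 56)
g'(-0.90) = -0.00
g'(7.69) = -0.00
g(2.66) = -0.02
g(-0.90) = -0.02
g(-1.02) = -0.02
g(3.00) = -0.02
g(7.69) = -0.02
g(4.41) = -0.02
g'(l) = (2*sin(l)*cos(l) - sin(l))/(cos(l)^2 - cos(l) - 56)^2 = (2*cos(l) - 1)*sin(l)/(sin(l)^2 + cos(l) + 55)^2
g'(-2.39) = 0.00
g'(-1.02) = -0.00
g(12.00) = -0.02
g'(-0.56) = -0.00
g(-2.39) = -0.02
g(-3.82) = -0.02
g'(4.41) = 0.00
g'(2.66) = -0.00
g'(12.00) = 0.00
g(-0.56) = -0.02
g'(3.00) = 0.00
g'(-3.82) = -0.00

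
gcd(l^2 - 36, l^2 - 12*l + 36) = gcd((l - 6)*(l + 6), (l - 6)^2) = l - 6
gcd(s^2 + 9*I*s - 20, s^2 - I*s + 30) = s + 5*I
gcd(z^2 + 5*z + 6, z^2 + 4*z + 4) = z + 2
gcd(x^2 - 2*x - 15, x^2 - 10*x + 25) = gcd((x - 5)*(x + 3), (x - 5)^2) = x - 5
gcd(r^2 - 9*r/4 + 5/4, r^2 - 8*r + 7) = r - 1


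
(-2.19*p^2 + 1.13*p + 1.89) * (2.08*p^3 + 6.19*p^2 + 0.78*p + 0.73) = -4.5552*p^5 - 11.2057*p^4 + 9.2177*p^3 + 10.9818*p^2 + 2.2991*p + 1.3797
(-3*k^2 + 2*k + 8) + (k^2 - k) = -2*k^2 + k + 8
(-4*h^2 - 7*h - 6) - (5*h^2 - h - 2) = -9*h^2 - 6*h - 4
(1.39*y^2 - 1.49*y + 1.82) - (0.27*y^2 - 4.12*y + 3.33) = 1.12*y^2 + 2.63*y - 1.51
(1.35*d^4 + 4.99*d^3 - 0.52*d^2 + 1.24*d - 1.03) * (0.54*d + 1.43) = 0.729*d^5 + 4.6251*d^4 + 6.8549*d^3 - 0.074*d^2 + 1.217*d - 1.4729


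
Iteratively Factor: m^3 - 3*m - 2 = (m - 2)*(m^2 + 2*m + 1) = (m - 2)*(m + 1)*(m + 1)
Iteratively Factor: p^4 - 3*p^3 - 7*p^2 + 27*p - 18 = (p - 1)*(p^3 - 2*p^2 - 9*p + 18) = (p - 1)*(p + 3)*(p^2 - 5*p + 6) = (p - 3)*(p - 1)*(p + 3)*(p - 2)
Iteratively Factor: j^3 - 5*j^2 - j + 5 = (j - 1)*(j^2 - 4*j - 5) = (j - 1)*(j + 1)*(j - 5)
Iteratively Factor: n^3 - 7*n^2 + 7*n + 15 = (n - 5)*(n^2 - 2*n - 3) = (n - 5)*(n + 1)*(n - 3)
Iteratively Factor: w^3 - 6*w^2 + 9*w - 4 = (w - 4)*(w^2 - 2*w + 1) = (w - 4)*(w - 1)*(w - 1)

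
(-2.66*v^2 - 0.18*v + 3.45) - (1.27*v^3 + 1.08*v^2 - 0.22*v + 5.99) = -1.27*v^3 - 3.74*v^2 + 0.04*v - 2.54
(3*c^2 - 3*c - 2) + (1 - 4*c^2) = -c^2 - 3*c - 1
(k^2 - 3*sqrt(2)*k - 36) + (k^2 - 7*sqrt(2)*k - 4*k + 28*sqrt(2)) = 2*k^2 - 10*sqrt(2)*k - 4*k - 36 + 28*sqrt(2)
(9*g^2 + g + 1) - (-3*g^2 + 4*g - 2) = 12*g^2 - 3*g + 3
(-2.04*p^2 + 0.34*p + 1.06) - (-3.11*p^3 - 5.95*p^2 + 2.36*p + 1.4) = 3.11*p^3 + 3.91*p^2 - 2.02*p - 0.34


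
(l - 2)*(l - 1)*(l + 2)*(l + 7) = l^4 + 6*l^3 - 11*l^2 - 24*l + 28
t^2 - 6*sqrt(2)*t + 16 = (t - 4*sqrt(2))*(t - 2*sqrt(2))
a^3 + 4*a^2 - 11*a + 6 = (a - 1)^2*(a + 6)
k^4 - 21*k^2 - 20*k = k*(k - 5)*(k + 1)*(k + 4)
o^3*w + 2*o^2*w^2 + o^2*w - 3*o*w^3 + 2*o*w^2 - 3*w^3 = (o - w)*(o + 3*w)*(o*w + w)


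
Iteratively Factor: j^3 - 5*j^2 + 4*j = (j - 4)*(j^2 - j) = j*(j - 4)*(j - 1)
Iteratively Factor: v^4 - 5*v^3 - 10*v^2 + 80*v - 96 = (v - 4)*(v^3 - v^2 - 14*v + 24) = (v - 4)*(v + 4)*(v^2 - 5*v + 6) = (v - 4)*(v - 3)*(v + 4)*(v - 2)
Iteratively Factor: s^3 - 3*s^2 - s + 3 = (s - 3)*(s^2 - 1) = (s - 3)*(s - 1)*(s + 1)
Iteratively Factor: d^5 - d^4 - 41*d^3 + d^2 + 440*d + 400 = (d + 4)*(d^4 - 5*d^3 - 21*d^2 + 85*d + 100) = (d + 4)^2*(d^3 - 9*d^2 + 15*d + 25) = (d + 1)*(d + 4)^2*(d^2 - 10*d + 25) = (d - 5)*(d + 1)*(d + 4)^2*(d - 5)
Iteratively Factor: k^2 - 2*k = (k - 2)*(k)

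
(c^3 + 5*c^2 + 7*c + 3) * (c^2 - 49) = c^5 + 5*c^4 - 42*c^3 - 242*c^2 - 343*c - 147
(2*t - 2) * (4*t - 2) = 8*t^2 - 12*t + 4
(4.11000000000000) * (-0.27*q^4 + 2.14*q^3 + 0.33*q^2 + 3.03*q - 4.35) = -1.1097*q^4 + 8.7954*q^3 + 1.3563*q^2 + 12.4533*q - 17.8785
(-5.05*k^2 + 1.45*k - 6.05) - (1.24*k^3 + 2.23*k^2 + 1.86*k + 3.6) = -1.24*k^3 - 7.28*k^2 - 0.41*k - 9.65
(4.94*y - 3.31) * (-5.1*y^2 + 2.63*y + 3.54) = -25.194*y^3 + 29.8732*y^2 + 8.7823*y - 11.7174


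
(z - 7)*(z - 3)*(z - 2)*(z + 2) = z^4 - 10*z^3 + 17*z^2 + 40*z - 84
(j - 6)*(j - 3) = j^2 - 9*j + 18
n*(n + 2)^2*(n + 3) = n^4 + 7*n^3 + 16*n^2 + 12*n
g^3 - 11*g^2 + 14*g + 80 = (g - 8)*(g - 5)*(g + 2)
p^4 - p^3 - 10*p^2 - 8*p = p*(p - 4)*(p + 1)*(p + 2)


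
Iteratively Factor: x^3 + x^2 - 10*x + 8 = (x + 4)*(x^2 - 3*x + 2) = (x - 2)*(x + 4)*(x - 1)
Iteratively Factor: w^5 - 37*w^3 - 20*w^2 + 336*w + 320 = (w + 4)*(w^4 - 4*w^3 - 21*w^2 + 64*w + 80) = (w + 1)*(w + 4)*(w^3 - 5*w^2 - 16*w + 80) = (w + 1)*(w + 4)^2*(w^2 - 9*w + 20) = (w - 4)*(w + 1)*(w + 4)^2*(w - 5)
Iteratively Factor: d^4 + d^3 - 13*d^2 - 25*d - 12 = (d + 3)*(d^3 - 2*d^2 - 7*d - 4) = (d + 1)*(d + 3)*(d^2 - 3*d - 4) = (d - 4)*(d + 1)*(d + 3)*(d + 1)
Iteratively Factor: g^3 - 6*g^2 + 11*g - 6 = (g - 1)*(g^2 - 5*g + 6) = (g - 2)*(g - 1)*(g - 3)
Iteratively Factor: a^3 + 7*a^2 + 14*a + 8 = (a + 2)*(a^2 + 5*a + 4) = (a + 2)*(a + 4)*(a + 1)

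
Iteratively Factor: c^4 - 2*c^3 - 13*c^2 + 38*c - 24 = (c - 1)*(c^3 - c^2 - 14*c + 24) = (c - 1)*(c + 4)*(c^2 - 5*c + 6) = (c - 3)*(c - 1)*(c + 4)*(c - 2)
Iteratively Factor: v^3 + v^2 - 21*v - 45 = (v + 3)*(v^2 - 2*v - 15) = (v + 3)^2*(v - 5)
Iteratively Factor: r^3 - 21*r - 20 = (r + 1)*(r^2 - r - 20) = (r - 5)*(r + 1)*(r + 4)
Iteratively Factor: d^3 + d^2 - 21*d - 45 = (d + 3)*(d^2 - 2*d - 15) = (d + 3)^2*(d - 5)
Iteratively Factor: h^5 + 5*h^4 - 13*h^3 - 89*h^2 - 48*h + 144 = (h - 1)*(h^4 + 6*h^3 - 7*h^2 - 96*h - 144) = (h - 1)*(h + 4)*(h^3 + 2*h^2 - 15*h - 36) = (h - 1)*(h + 3)*(h + 4)*(h^2 - h - 12) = (h - 1)*(h + 3)^2*(h + 4)*(h - 4)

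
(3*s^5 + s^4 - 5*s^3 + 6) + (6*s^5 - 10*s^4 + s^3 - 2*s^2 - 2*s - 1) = 9*s^5 - 9*s^4 - 4*s^3 - 2*s^2 - 2*s + 5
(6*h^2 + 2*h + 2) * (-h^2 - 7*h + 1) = -6*h^4 - 44*h^3 - 10*h^2 - 12*h + 2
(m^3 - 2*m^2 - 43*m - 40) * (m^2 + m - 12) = m^5 - m^4 - 57*m^3 - 59*m^2 + 476*m + 480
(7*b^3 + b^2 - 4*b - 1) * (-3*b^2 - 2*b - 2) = -21*b^5 - 17*b^4 - 4*b^3 + 9*b^2 + 10*b + 2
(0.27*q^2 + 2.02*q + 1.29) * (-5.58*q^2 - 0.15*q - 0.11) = -1.5066*q^4 - 11.3121*q^3 - 7.5309*q^2 - 0.4157*q - 0.1419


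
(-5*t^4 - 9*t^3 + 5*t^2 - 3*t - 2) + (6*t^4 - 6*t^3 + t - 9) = t^4 - 15*t^3 + 5*t^2 - 2*t - 11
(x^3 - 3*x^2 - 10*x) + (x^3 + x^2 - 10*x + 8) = 2*x^3 - 2*x^2 - 20*x + 8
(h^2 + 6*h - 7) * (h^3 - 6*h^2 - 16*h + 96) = h^5 - 59*h^3 + 42*h^2 + 688*h - 672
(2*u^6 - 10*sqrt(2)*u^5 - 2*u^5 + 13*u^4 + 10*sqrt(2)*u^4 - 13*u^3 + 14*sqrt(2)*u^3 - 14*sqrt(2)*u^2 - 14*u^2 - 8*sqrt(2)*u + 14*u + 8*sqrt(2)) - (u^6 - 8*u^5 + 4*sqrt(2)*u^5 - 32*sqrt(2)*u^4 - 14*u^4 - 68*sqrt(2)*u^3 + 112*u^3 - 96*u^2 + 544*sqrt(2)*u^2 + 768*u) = u^6 - 14*sqrt(2)*u^5 + 6*u^5 + 27*u^4 + 42*sqrt(2)*u^4 - 125*u^3 + 82*sqrt(2)*u^3 - 558*sqrt(2)*u^2 + 82*u^2 - 754*u - 8*sqrt(2)*u + 8*sqrt(2)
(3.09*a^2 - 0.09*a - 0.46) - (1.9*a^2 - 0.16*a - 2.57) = 1.19*a^2 + 0.07*a + 2.11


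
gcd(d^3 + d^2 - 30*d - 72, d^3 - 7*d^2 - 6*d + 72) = d^2 - 3*d - 18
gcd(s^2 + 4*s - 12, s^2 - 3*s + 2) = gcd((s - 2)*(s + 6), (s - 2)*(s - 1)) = s - 2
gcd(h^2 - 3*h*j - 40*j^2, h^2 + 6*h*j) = 1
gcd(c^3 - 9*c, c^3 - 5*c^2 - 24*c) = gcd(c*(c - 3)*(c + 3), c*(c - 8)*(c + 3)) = c^2 + 3*c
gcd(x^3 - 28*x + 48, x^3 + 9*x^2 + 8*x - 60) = x^2 + 4*x - 12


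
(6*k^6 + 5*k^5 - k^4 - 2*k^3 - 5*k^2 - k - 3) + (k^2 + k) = 6*k^6 + 5*k^5 - k^4 - 2*k^3 - 4*k^2 - 3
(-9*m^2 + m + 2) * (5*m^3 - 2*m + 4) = -45*m^5 + 5*m^4 + 28*m^3 - 38*m^2 + 8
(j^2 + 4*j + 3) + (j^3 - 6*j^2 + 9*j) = j^3 - 5*j^2 + 13*j + 3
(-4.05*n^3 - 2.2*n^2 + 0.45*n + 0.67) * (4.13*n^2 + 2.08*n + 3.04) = -16.7265*n^5 - 17.51*n^4 - 15.0295*n^3 - 2.9849*n^2 + 2.7616*n + 2.0368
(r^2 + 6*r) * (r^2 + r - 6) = r^4 + 7*r^3 - 36*r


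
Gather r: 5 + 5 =10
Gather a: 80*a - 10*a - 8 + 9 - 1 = 70*a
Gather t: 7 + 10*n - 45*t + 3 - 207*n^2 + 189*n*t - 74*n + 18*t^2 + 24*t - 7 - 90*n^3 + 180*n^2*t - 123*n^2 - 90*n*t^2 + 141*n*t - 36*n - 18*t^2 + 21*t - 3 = -90*n^3 - 330*n^2 - 90*n*t^2 - 100*n + t*(180*n^2 + 330*n)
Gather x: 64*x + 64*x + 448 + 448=128*x + 896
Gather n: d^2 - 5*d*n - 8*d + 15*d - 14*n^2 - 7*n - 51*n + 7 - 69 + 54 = d^2 + 7*d - 14*n^2 + n*(-5*d - 58) - 8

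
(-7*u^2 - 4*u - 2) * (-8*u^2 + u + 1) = 56*u^4 + 25*u^3 + 5*u^2 - 6*u - 2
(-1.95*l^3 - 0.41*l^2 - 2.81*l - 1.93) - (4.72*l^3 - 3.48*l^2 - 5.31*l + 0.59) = -6.67*l^3 + 3.07*l^2 + 2.5*l - 2.52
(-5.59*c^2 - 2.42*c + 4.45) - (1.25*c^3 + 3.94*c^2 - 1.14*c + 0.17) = -1.25*c^3 - 9.53*c^2 - 1.28*c + 4.28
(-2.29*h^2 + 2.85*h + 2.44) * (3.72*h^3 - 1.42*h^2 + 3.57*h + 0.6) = -8.5188*h^5 + 13.8538*h^4 - 3.1455*h^3 + 5.3357*h^2 + 10.4208*h + 1.464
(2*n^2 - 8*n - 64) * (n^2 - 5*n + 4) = 2*n^4 - 18*n^3 - 16*n^2 + 288*n - 256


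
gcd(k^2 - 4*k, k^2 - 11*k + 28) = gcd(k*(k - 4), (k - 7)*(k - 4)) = k - 4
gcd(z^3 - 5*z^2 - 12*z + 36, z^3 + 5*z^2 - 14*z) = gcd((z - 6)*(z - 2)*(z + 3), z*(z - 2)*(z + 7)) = z - 2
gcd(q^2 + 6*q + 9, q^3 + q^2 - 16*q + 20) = 1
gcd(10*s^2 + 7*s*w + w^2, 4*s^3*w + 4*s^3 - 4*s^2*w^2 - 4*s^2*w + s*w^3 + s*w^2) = 1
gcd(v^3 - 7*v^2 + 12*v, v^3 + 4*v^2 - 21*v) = v^2 - 3*v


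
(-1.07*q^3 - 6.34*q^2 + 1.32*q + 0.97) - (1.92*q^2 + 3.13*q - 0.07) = -1.07*q^3 - 8.26*q^2 - 1.81*q + 1.04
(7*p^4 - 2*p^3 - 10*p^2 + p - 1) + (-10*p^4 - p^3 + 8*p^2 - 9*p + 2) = -3*p^4 - 3*p^3 - 2*p^2 - 8*p + 1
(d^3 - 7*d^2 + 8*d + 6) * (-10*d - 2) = -10*d^4 + 68*d^3 - 66*d^2 - 76*d - 12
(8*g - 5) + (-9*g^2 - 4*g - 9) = -9*g^2 + 4*g - 14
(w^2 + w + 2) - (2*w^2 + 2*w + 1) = -w^2 - w + 1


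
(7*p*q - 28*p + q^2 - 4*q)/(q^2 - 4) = (7*p*q - 28*p + q^2 - 4*q)/(q^2 - 4)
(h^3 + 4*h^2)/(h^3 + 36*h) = h*(h + 4)/(h^2 + 36)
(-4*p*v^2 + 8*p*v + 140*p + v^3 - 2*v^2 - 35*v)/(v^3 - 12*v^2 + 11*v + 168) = (-4*p*v - 20*p + v^2 + 5*v)/(v^2 - 5*v - 24)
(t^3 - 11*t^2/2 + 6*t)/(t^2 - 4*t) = t - 3/2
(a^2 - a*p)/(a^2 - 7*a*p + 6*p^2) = a/(a - 6*p)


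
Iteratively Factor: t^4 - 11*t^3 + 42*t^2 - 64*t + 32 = (t - 2)*(t^3 - 9*t^2 + 24*t - 16) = (t - 2)*(t - 1)*(t^2 - 8*t + 16) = (t - 4)*(t - 2)*(t - 1)*(t - 4)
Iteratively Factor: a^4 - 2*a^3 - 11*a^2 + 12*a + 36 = (a + 2)*(a^3 - 4*a^2 - 3*a + 18) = (a + 2)^2*(a^2 - 6*a + 9) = (a - 3)*(a + 2)^2*(a - 3)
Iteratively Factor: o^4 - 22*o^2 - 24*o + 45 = (o - 1)*(o^3 + o^2 - 21*o - 45) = (o - 1)*(o + 3)*(o^2 - 2*o - 15) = (o - 1)*(o + 3)^2*(o - 5)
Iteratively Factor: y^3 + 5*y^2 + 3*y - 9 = (y + 3)*(y^2 + 2*y - 3) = (y + 3)^2*(y - 1)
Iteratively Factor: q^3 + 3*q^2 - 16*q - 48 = (q - 4)*(q^2 + 7*q + 12) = (q - 4)*(q + 3)*(q + 4)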